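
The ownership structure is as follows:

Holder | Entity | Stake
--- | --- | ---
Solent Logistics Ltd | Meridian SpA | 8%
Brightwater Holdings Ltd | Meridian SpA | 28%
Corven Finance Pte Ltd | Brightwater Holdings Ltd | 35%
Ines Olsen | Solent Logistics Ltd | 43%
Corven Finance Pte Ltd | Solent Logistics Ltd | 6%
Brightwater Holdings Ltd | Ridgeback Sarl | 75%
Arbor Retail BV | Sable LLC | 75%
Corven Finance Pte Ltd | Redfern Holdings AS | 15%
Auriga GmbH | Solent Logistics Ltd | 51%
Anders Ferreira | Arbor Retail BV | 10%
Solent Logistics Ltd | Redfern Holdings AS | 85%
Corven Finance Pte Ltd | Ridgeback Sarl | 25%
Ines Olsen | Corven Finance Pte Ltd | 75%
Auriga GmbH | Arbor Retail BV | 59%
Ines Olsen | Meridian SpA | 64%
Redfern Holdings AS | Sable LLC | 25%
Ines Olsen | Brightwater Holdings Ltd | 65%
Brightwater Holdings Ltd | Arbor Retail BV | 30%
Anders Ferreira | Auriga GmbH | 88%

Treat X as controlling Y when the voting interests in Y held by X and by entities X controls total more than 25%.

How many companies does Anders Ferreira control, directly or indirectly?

Anders holds 88% of Auriga, so Anders controls Auriga.
Auriga holds 51% of Solent, so Anders controls Solent.
Solent holds 85% of Redfern, so Anders controls Redfern.
Auriga and Anders together hold 59% + 10% = 69% of Arbor, so Anders controls Arbor.
Arbor and Redfern together hold 75% + 25% = 100% of Sable, so Anders controls Sable.
No other company's threshold is met.
Anders controls 5 companies.

5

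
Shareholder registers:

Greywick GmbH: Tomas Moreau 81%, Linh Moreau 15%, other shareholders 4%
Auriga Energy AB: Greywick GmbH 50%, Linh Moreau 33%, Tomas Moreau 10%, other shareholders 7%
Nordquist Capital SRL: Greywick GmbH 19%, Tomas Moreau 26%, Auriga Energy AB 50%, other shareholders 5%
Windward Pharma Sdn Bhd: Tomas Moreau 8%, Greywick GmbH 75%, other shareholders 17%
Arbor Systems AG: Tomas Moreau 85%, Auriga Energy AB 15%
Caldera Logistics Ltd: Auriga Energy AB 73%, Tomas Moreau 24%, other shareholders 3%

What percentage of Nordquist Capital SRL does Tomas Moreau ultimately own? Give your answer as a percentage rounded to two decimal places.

66.64%

Tomas reaches Nordquist along 4 paths.
Via Greywick: 81% × 19% = 15.39%.
Direct stake: 26% = 26%.
Via Greywick → Auriga: 81% × 50% × 50% = 20.25%.
Via Auriga: 10% × 50% = 5%.
Total: 15.39% + 26% + 20.25% + 5% = 66.64%.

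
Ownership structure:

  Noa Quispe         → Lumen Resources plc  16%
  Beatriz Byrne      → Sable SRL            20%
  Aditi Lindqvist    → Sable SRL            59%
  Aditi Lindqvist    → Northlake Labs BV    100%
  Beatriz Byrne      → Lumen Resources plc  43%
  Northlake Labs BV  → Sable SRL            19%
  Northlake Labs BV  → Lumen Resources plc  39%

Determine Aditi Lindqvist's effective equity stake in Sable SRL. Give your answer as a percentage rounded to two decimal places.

Aditi reaches Sable along 2 paths.
Via Northlake: 100% × 19% = 19%.
Direct stake: 59% = 59%.
Total: 19% + 59% = 78%.
Rounded: 78.00%.

78.00%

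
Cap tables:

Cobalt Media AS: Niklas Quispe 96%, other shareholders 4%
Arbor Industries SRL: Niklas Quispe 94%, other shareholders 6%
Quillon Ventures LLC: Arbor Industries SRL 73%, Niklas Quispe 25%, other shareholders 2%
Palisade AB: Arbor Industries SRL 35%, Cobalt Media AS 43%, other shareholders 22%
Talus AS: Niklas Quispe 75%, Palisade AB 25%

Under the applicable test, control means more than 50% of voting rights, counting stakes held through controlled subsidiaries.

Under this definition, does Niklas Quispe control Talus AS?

Yes

Niklas holds 96% of Cobalt, so Niklas controls Cobalt.
Niklas holds 94% of Arbor, so Niklas controls Arbor.
Arbor and Cobalt together hold 35% + 43% = 78% of Palisade, so Niklas controls Palisade.
Niklas and Palisade together hold 75% + 25% = 100% of Talus, so Niklas controls Talus.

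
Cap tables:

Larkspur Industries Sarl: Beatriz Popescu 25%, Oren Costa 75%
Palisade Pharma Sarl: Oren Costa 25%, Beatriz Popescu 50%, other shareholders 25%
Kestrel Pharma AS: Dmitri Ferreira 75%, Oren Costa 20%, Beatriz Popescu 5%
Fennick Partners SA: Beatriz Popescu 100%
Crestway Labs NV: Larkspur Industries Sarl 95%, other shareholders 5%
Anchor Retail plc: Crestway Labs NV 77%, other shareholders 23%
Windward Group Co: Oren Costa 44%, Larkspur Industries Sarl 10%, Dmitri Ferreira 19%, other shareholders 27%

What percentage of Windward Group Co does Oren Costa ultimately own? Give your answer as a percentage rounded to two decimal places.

Oren reaches Windward along 2 paths.
Direct stake: 44% = 44%.
Via Larkspur: 75% × 10% = 7.5%.
Total: 44% + 7.5% = 51.5%.
Rounded: 51.50%.

51.50%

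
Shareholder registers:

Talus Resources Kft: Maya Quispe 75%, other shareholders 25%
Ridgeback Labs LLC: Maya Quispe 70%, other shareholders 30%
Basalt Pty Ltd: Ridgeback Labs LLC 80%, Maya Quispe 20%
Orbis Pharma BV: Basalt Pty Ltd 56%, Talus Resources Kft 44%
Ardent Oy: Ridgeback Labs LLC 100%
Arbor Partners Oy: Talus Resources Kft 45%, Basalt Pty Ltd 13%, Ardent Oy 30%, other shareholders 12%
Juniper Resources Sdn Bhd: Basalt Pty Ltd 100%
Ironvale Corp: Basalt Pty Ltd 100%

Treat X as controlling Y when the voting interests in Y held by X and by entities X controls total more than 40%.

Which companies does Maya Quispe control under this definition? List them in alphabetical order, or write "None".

Arbor Partners Oy, Ardent Oy, Basalt Pty Ltd, Ironvale Corp, Juniper Resources Sdn Bhd, Orbis Pharma BV, Ridgeback Labs LLC, Talus Resources Kft

Maya holds 75% of Talus, so Maya controls Talus.
Maya holds 70% of Ridgeback, so Maya controls Ridgeback.
Ridgeback and Maya together hold 80% + 20% = 100% of Basalt, so Maya controls Basalt.
Basalt and Talus together hold 56% + 44% = 100% of Orbis, so Maya controls Orbis.
Ridgeback holds 100% of Ardent, so Maya controls Ardent.
Talus and Basalt and Ardent together hold 45% + 13% + 30% = 88% of Arbor, so Maya controls Arbor.
Basalt holds 100% of Juniper, so Maya controls Juniper.
Basalt holds 100% of Ironvale, so Maya controls Ironvale.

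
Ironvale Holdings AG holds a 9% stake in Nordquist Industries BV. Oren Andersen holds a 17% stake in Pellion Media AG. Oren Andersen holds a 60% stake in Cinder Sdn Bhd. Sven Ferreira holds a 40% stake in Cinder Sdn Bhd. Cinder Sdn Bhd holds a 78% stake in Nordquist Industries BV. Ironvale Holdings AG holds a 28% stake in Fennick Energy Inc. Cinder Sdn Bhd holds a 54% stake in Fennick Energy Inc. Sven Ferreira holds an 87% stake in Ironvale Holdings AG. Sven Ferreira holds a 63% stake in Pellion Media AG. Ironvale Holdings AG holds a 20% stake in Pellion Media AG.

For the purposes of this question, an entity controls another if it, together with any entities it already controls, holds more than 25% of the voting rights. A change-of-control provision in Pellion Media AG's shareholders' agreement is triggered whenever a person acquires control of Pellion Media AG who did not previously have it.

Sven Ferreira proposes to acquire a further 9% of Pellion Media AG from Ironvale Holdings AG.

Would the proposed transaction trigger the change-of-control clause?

No

The purchase adds only to Sven's holdings (Ironvale's stake shrinks), so Sven is the only person who could newly come to control Pellion.
Sven holds 87% of Ironvale, so Sven controls Ironvale.
Sven and Ironvale together hold 63% + 20% = 83% of Pellion, so Sven controls Pellion.
So Sven already controls Pellion before the transaction.
After the purchase, Sven's direct stake in Pellion rises to 63% + 9% = 72%, and Ironvale's stake falls to 11%.
Sven controlled Pellion already, so this is not a new person acquiring control; every other person's position is unchanged or reduced.
No new person acquires control, so the clause is not triggered.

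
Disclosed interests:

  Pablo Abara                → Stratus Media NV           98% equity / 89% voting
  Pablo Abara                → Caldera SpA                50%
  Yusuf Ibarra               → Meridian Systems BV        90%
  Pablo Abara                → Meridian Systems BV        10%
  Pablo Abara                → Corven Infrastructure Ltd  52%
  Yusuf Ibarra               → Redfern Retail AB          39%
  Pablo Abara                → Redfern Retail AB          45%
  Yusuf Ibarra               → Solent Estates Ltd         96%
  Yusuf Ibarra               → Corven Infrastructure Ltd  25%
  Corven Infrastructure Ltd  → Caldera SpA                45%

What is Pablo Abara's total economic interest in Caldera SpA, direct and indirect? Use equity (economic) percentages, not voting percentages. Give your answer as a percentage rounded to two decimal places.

Pablo reaches Caldera along 2 paths.
Direct stake: 50% = 50%.
Via Corven: 52% × 45% = 23.4%.
Total: 50% + 23.4% = 73.4%.
Rounded: 73.40%.

73.40%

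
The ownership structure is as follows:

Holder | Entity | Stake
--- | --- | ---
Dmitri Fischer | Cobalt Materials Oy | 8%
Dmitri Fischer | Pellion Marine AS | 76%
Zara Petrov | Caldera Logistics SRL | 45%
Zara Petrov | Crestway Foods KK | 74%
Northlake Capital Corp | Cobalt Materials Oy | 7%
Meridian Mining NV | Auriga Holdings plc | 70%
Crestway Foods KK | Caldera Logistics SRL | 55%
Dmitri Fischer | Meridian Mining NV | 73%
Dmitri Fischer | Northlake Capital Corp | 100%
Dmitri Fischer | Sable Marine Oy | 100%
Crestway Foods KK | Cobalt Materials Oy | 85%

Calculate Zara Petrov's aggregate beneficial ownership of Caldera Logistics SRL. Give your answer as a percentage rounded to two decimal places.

85.70%

Zara reaches Caldera along 2 paths.
Direct stake: 45% = 45%.
Via Crestway: 74% × 55% = 40.7%.
Total: 45% + 40.7% = 85.7%.
Rounded: 85.70%.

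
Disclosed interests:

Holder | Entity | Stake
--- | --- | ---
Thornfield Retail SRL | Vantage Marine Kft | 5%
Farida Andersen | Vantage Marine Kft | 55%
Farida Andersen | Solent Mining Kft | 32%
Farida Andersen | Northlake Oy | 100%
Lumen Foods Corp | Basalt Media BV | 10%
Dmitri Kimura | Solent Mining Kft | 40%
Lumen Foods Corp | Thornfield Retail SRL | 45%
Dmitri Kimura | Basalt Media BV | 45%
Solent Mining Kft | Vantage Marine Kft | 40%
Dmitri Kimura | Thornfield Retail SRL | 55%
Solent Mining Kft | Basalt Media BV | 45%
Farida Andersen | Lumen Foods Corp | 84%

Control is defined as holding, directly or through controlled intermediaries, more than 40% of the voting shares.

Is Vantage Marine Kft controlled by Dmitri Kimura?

Dmitri holds 45% of Basalt, so Dmitri controls Basalt.
Dmitri holds 55% of Thornfield, so Dmitri controls Thornfield.
In Vantage, Dmitri's side holds only 5%, not > 40%.
So Dmitri does not control Vantage.

No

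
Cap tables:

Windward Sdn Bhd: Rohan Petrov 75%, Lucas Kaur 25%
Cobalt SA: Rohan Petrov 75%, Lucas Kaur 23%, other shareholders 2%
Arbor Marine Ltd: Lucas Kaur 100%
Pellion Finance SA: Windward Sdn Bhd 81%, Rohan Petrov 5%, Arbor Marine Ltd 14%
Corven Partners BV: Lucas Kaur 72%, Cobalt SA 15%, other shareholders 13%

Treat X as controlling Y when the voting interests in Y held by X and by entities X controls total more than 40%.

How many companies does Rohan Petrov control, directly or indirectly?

3

Rohan holds 75% of Windward, so Rohan controls Windward.
Rohan holds 75% of Cobalt, so Rohan controls Cobalt.
Windward and Rohan together hold 81% + 5% = 86% of Pellion, so Rohan controls Pellion.
No other company's threshold is met.
Rohan controls 3 companies.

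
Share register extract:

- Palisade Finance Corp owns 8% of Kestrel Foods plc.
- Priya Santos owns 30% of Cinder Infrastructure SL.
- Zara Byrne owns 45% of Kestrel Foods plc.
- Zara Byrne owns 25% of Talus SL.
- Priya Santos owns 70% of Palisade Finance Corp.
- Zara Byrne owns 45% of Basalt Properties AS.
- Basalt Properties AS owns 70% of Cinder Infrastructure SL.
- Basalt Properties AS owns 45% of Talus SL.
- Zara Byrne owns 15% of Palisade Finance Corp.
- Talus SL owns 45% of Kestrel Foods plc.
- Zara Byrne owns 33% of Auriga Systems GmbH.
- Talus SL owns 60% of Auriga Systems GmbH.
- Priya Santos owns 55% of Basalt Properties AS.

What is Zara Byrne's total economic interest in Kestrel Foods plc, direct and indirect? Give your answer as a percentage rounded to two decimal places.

Zara reaches Kestrel along 4 paths.
Via Palisade: 15% × 8% = 1.2%.
Via Basalt → Talus: 45% × 45% × 45% = 9.1125%.
Via Talus: 25% × 45% = 11.25%.
Direct stake: 45% = 45%.
Total: 1.2% + 9.1125% + 11.25% + 45% = 66.5625%.
Rounded: 66.56%.

66.56%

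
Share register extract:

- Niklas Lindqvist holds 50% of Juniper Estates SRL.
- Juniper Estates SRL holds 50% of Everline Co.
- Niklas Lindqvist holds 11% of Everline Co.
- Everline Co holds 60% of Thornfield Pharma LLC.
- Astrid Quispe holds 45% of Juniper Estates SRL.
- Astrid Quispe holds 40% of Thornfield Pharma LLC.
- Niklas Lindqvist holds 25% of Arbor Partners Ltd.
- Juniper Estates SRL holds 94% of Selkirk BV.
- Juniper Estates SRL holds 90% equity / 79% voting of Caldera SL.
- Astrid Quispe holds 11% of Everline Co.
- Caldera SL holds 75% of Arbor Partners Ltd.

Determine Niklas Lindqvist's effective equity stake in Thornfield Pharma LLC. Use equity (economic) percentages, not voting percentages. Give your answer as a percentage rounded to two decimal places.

21.60%

Niklas reaches Thornfield along 2 paths.
Via Juniper → Everline: 50% × 50% × 60% = 15%.
Via Everline: 11% × 60% = 6.6%.
Total: 15% + 6.6% = 21.6%.
Rounded: 21.60%.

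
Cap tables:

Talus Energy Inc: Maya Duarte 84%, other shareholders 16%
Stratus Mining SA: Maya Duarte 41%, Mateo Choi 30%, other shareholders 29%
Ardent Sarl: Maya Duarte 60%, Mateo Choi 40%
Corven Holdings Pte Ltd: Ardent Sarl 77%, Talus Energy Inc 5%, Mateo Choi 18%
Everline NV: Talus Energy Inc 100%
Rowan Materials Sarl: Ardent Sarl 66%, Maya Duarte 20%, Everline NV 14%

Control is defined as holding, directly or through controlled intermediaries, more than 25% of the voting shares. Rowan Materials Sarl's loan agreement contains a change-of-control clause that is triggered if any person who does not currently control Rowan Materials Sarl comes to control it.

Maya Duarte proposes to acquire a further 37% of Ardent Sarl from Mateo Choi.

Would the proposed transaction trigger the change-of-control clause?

The purchase adds only to Maya's holdings (Mateo's stake shrinks), so Maya is the only person who could newly come to control Rowan.
Maya holds 84% of Talus, so Maya controls Talus.
Talus holds 100% of Everline, so Maya controls Everline.
Maya holds 60% of Ardent, so Maya controls Ardent.
Ardent and Maya and Everline together hold 66% + 20% + 14% = 100% of Rowan, so Maya controls Rowan.
So Maya already controls Rowan before the transaction.
After the purchase, Maya's direct stake in Ardent rises to 60% + 37% = 97%, and Mateo's stake falls to 3%.
Maya controlled Rowan already, so this is not a new person acquiring control; every other person's position is unchanged or reduced.
No new person acquires control, so the clause is not triggered.

No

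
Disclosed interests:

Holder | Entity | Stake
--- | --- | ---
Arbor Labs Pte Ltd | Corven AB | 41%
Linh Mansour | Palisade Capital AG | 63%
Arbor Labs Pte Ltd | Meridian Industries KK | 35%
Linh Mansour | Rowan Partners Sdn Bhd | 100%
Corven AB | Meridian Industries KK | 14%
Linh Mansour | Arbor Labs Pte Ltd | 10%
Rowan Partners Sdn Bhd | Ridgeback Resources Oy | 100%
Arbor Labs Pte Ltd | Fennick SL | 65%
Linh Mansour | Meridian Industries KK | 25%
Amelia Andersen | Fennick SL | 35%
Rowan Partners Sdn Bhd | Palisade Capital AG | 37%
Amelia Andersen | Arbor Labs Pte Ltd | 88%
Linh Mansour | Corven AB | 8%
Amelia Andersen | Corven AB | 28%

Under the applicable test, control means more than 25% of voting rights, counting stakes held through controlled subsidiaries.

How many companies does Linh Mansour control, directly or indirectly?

3

Linh holds 100% of Rowan, so Linh controls Rowan.
Rowan holds 100% of Ridgeback, so Linh controls Ridgeback.
Rowan and Linh together hold 37% + 63% = 100% of Palisade, so Linh controls Palisade.
No other company's threshold is met.
Linh controls 3 companies.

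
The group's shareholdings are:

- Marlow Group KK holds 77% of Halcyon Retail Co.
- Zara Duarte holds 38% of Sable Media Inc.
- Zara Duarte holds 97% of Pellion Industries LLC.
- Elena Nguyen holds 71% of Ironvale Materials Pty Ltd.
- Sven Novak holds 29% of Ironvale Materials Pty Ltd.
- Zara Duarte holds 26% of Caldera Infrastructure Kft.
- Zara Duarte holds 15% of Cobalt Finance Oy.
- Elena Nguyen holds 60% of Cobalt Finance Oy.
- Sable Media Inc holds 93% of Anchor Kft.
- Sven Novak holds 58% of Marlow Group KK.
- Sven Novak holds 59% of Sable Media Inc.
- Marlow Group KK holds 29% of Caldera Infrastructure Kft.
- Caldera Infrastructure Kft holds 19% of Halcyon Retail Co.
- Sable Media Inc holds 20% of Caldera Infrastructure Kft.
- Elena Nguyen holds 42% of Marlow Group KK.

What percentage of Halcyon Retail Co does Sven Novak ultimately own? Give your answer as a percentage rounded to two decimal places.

Sven reaches Halcyon along 3 paths.
Via Marlow: 58% × 77% = 44.66%.
Via Marlow → Caldera: 58% × 29% × 19% = 3.1958%.
Via Sable → Caldera: 59% × 20% × 19% = 2.242%.
Total: 44.66% + 3.1958% + 2.242% = 50.0978%.
Rounded: 50.10%.

50.10%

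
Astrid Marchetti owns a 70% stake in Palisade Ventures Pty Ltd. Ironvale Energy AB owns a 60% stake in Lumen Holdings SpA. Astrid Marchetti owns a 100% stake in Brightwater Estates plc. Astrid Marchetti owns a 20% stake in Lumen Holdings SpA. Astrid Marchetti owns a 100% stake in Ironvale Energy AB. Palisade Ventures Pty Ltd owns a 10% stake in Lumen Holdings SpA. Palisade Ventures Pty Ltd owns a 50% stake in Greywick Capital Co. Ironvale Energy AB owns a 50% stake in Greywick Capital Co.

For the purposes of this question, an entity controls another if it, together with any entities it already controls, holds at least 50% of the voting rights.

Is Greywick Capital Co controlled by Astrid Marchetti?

Yes

Astrid holds 70% of Palisade, so Astrid controls Palisade.
Astrid holds 100% of Ironvale, so Astrid controls Ironvale.
Palisade and Ironvale together hold 50% + 50% = 100% of Greywick, so Astrid controls Greywick.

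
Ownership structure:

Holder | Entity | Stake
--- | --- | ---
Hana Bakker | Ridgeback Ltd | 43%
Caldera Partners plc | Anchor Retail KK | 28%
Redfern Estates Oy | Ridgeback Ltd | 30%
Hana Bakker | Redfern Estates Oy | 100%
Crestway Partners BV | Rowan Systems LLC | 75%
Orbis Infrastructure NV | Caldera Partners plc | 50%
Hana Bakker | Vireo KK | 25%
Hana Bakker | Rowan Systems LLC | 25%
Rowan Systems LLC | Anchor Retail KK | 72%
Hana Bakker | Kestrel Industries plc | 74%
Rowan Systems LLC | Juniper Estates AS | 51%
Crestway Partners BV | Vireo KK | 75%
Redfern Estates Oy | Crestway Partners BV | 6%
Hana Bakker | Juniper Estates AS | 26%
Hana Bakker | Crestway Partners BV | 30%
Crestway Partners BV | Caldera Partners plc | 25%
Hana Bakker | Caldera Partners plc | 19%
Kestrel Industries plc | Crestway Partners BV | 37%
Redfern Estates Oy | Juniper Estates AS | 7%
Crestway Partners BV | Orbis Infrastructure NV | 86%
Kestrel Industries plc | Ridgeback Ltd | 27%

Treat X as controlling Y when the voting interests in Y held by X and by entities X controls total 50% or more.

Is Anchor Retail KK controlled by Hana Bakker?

Hana holds 100% of Redfern, so Hana controls Redfern.
Hana holds 74% of Kestrel, so Hana controls Kestrel.
Redfern and Hana and Kestrel together hold 6% + 30% + 37% = 73% of Crestway, so Hana controls Crestway.
Hana and Crestway together hold 25% + 75% = 100% of Rowan, so Hana controls Rowan.
Crestway holds 86% of Orbis, so Hana controls Orbis.
Orbis and Hana and Crestway together hold 50% + 19% + 25% = 94% of Caldera, so Hana controls Caldera.
Rowan and Caldera together hold 72% + 28% = 100% of Anchor, so Hana controls Anchor.

Yes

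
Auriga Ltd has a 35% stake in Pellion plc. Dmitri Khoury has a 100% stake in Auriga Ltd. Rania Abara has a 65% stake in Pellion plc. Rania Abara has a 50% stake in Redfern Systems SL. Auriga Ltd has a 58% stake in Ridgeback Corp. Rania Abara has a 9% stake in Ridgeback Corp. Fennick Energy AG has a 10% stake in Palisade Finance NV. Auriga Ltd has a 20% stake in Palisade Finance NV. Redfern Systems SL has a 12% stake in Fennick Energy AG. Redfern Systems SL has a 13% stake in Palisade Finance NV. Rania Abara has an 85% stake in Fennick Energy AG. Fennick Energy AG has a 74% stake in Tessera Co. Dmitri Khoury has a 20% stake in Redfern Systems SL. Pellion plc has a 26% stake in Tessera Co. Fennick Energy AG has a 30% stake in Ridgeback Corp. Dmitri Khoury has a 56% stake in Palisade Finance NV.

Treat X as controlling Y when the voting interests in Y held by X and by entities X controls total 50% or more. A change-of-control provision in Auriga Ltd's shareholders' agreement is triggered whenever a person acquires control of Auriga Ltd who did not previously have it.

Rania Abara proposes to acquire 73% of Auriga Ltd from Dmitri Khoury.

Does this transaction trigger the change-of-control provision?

The purchase adds only to Rania's holdings (Dmitri's stake shrinks), so Rania is the only person who could newly come to control Auriga.
Rania holds 50% of Redfern, so Rania controls Redfern.
Rania and Redfern together hold 85% + 12% = 97% of Fennick, so Rania controls Fennick.
Rania holds 65% of Pellion, so Rania controls Pellion.
Pellion and Fennick together hold 26% + 74% = 100% of Tessera, so Rania controls Tessera.
Neither Rania nor any entity Rania controls holds any voting interest in Auriga.
So before the transaction, Rania does not control Auriga.
After the purchase, Rania holds 73% of Auriga directly, and Dmitri's stake falls to 27%.
Rania holds 73% of Auriga, so Rania controls Auriga.
Rania did not control Auriga before and does after, so the clause is triggered.

Yes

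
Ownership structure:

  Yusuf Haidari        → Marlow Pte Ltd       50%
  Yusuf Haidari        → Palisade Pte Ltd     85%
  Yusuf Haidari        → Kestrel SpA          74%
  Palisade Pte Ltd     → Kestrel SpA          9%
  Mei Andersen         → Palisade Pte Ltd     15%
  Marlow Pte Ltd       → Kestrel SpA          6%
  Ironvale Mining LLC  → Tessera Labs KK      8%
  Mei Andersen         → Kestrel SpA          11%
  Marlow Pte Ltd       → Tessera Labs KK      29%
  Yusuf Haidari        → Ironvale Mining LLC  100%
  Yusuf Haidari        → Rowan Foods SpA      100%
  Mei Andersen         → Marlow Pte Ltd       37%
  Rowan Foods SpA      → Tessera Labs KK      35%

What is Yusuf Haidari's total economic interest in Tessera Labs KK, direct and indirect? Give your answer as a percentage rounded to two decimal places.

Yusuf reaches Tessera along 3 paths.
Via Marlow: 50% × 29% = 14.5%.
Via Ironvale: 100% × 8% = 8%.
Via Rowan: 100% × 35% = 35%.
Total: 14.5% + 8% + 35% = 57.5%.
Rounded: 57.50%.

57.50%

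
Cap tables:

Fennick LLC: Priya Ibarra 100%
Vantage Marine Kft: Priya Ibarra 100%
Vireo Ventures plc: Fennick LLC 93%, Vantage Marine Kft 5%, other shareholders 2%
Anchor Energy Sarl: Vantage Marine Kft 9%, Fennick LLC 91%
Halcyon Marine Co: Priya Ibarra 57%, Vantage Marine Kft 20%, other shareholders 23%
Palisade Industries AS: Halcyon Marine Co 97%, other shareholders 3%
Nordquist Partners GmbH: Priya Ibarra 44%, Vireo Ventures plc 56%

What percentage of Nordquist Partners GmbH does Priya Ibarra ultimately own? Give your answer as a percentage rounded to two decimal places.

98.88%

Priya reaches Nordquist along 3 paths.
Direct stake: 44% = 44%.
Via Fennick → Vireo: 100% × 93% × 56% = 52.08%.
Via Vantage → Vireo: 100% × 5% × 56% = 2.8%.
Total: 44% + 52.08% + 2.8% = 98.88%.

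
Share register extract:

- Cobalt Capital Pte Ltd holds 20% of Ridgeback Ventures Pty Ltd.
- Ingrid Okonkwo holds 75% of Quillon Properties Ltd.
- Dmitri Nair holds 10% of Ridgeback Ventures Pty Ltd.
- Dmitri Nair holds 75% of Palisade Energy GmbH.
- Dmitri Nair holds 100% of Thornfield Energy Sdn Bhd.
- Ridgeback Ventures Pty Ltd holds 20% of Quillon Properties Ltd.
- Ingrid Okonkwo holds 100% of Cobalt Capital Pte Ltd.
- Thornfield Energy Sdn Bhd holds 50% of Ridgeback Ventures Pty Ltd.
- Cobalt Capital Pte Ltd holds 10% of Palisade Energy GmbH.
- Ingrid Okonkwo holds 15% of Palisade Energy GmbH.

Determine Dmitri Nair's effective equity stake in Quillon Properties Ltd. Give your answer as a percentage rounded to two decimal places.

Dmitri reaches Quillon along 2 paths.
Via Thornfield → Ridgeback: 100% × 50% × 20% = 10%.
Via Ridgeback: 10% × 20% = 2%.
Total: 10% + 2% = 12%.
Rounded: 12.00%.

12.00%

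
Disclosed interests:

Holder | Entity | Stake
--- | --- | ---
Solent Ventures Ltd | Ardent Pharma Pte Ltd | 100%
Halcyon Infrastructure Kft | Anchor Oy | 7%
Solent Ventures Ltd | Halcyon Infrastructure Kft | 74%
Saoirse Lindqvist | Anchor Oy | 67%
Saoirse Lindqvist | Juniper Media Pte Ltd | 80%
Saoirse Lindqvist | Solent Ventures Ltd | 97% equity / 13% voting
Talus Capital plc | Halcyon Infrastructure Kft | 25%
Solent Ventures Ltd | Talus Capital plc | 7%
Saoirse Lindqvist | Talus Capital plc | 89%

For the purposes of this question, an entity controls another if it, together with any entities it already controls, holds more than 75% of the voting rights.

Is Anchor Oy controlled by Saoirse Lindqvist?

No

Saoirse holds 80% of Juniper, so Saoirse controls Juniper.
Saoirse holds 89% of Talus, so Saoirse controls Talus.
In Anchor, Saoirse's side holds only 67%, not > 75%.
So Saoirse does not control Anchor.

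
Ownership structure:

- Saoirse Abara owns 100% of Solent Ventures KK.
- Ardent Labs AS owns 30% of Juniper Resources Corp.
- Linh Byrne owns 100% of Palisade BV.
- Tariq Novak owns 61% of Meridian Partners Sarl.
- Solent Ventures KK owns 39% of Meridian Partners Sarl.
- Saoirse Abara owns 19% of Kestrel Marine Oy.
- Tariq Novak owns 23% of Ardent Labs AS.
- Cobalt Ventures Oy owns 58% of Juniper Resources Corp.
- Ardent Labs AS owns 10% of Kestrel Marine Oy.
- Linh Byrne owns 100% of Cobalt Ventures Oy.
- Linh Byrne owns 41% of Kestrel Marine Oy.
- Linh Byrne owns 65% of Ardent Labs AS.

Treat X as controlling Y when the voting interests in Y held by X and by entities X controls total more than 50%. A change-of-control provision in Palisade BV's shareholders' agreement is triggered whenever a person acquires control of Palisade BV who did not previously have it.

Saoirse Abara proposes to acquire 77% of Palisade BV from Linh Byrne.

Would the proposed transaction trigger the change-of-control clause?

Yes

The purchase adds only to Saoirse's holdings (Linh's stake shrinks), so Saoirse is the only person who could newly come to control Palisade.
Saoirse holds 100% of Solent, so Saoirse controls Solent.
Neither Saoirse nor any entity Saoirse controls holds any voting interest in Palisade.
So before the transaction, Saoirse does not control Palisade.
After the purchase, Saoirse holds 77% of Palisade directly, and Linh's stake falls to 23%.
Saoirse holds 77% of Palisade, so Saoirse controls Palisade.
Saoirse did not control Palisade before and does after, so the clause is triggered.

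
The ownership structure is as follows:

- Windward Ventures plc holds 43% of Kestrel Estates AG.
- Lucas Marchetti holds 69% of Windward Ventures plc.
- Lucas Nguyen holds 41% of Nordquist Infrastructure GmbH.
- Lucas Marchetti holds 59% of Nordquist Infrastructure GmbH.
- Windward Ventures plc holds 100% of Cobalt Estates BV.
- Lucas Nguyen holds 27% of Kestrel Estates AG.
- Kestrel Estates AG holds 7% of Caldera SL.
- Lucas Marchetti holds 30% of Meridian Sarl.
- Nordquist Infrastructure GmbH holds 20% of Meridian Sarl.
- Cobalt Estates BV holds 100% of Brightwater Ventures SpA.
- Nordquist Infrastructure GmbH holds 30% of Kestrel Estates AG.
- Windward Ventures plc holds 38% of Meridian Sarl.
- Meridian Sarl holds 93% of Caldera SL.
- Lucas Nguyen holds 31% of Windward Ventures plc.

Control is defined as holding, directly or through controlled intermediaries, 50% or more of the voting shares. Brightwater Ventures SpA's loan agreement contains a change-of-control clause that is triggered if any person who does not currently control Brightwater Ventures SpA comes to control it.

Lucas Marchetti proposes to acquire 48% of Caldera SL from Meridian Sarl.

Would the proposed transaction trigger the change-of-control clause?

No

The purchase adds only to Lucas Marchetti's holdings (Meridian's stake shrinks), so Lucas Marchetti is the only person who could newly come to control Brightwater.
Lucas Marchetti holds 69% of Windward, so Lucas Marchetti controls Windward.
Windward holds 100% of Cobalt, so Lucas Marchetti controls Cobalt.
Cobalt holds 100% of Brightwater, so Lucas Marchetti controls Brightwater.
So Lucas Marchetti already controls Brightwater before the transaction.
After the purchase, Lucas Marchetti holds 48% of Caldera directly, and Meridian's stake falls to 45%.
Lucas Marchetti controlled Brightwater already, so this is not a new person acquiring control; every other person's position is unchanged or reduced.
No new person acquires control, so the clause is not triggered.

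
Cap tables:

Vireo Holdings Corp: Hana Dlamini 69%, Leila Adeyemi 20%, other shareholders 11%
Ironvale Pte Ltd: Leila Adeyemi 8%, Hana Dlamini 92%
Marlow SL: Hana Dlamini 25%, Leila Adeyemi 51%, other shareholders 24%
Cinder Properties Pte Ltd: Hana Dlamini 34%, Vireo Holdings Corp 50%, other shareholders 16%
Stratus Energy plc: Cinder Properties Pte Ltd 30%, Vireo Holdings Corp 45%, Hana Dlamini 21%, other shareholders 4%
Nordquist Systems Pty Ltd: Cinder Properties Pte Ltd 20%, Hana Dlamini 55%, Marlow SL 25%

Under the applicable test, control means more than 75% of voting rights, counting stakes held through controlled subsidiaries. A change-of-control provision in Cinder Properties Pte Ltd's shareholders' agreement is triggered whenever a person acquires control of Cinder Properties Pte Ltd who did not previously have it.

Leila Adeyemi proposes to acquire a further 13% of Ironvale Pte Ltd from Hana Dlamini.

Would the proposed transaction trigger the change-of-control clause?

No

The purchase adds only to Leila's holdings (Hana's stake shrinks), so Leila is the only person who could newly come to control Cinder.
Leila's largest direct stake is 51% in Marlow, which does not meet the threshold, so Leila controls no company.
Neither Leila nor any entity Leila controls holds any voting interest in Cinder.
So before the transaction, Leila does not control Cinder.
After the purchase, Leila's direct stake in Ironvale rises to 8% + 13% = 21%, and Hana's stake falls to 79%.
Leila's side now holds 21% of Ironvale, not > 75%, so Leila still does not control Ironvale.
After the transaction, neither Leila nor any entity Leila controls holds a voting interest in Cinder, so Leila still does not control it.
No new person acquires control, so the clause is not triggered.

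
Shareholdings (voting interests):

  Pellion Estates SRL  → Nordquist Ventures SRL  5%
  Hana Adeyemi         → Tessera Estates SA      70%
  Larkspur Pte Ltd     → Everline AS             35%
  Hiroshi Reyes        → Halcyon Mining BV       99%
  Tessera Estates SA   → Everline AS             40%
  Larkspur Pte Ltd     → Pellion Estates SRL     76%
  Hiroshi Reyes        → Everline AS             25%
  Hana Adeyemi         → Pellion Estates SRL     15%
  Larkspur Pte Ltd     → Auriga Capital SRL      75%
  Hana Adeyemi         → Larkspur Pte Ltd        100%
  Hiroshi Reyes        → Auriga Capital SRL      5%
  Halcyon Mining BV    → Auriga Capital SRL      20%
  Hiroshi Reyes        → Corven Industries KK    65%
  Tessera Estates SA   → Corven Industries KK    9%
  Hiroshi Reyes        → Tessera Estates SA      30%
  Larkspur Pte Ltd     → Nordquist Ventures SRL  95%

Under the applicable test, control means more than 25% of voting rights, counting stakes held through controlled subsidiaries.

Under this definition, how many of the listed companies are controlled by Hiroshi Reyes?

Hiroshi holds 30% of Tessera, so Hiroshi controls Tessera.
Hiroshi holds 99% of Halcyon, so Hiroshi controls Halcyon.
Tessera and Hiroshi together hold 40% + 25% = 65% of Everline, so Hiroshi controls Everline.
Hiroshi and Tessera together hold 65% + 9% = 74% of Corven, so Hiroshi controls Corven.
No other company's threshold is met.
Hiroshi controls 4 companies.

4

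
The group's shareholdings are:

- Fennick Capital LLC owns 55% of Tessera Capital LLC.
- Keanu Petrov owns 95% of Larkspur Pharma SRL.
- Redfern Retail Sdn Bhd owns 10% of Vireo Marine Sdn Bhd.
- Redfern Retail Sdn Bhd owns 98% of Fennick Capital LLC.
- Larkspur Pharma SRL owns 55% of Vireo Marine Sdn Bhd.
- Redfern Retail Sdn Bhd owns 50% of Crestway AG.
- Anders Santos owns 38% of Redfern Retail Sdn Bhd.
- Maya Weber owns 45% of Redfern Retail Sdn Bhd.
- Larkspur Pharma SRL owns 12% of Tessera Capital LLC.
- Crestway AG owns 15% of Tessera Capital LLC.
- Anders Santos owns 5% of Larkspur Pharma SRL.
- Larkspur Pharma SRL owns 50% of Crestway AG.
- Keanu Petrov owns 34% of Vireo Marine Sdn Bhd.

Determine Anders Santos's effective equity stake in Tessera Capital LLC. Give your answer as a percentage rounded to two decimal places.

24.31%

Anders reaches Tessera along 4 paths.
Via Redfern → Fennick: 38% × 98% × 55% = 20.482%.
Via Redfern → Crestway: 38% × 50% × 15% = 2.85%.
Via Larkspur → Crestway: 5% × 50% × 15% = 0.375%.
Via Larkspur: 5% × 12% = 0.6%.
Total: 20.482% + 2.85% + 0.375% + 0.6% = 24.307%.
Rounded: 24.31%.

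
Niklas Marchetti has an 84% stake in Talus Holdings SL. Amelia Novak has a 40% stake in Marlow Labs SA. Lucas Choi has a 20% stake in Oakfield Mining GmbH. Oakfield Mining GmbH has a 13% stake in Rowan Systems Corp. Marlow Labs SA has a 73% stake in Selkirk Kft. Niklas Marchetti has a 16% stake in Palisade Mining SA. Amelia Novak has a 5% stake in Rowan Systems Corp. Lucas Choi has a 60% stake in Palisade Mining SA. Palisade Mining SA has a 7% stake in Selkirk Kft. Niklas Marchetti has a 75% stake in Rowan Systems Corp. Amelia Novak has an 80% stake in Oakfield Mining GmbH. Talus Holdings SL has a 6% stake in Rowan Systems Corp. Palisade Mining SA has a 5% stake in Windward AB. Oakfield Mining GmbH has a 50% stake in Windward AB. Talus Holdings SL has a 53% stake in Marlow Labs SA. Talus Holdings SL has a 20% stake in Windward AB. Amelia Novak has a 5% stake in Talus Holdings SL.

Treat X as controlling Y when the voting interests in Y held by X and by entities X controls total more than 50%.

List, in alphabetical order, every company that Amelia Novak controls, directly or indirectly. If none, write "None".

Amelia holds 80% of Oakfield, so Amelia controls Oakfield.
No other company's threshold is met.

Oakfield Mining GmbH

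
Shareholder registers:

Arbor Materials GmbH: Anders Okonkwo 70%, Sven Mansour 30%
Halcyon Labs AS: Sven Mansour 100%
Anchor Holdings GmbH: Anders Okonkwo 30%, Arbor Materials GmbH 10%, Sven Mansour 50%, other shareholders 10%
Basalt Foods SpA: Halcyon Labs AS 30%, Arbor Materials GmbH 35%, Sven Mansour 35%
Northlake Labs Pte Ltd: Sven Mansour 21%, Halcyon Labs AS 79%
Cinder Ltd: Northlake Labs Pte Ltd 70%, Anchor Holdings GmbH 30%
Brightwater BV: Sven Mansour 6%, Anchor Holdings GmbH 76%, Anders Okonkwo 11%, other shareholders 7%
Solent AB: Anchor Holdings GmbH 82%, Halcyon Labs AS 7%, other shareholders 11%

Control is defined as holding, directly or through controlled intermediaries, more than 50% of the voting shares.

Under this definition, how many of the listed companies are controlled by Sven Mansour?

4

Sven holds 100% of Halcyon, so Sven controls Halcyon.
Halcyon and Sven together hold 30% + 35% = 65% of Basalt, so Sven controls Basalt.
Sven and Halcyon together hold 21% + 79% = 100% of Northlake, so Sven controls Northlake.
Northlake holds 70% of Cinder, so Sven controls Cinder.
No other company's threshold is met.
Sven controls 4 companies.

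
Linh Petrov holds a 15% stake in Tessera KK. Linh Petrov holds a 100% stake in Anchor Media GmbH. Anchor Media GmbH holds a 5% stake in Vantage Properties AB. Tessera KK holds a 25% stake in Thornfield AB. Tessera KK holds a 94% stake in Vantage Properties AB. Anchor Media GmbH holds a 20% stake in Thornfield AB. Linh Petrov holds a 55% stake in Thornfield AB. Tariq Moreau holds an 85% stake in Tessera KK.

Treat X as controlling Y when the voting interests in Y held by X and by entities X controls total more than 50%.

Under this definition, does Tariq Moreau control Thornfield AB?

Tariq holds 85% of Tessera, so Tariq controls Tessera.
Tessera holds 94% of Vantage, so Tariq controls Vantage.
In Thornfield, Tariq's side holds only 25%, not > 50%.
So Tariq does not control Thornfield.

No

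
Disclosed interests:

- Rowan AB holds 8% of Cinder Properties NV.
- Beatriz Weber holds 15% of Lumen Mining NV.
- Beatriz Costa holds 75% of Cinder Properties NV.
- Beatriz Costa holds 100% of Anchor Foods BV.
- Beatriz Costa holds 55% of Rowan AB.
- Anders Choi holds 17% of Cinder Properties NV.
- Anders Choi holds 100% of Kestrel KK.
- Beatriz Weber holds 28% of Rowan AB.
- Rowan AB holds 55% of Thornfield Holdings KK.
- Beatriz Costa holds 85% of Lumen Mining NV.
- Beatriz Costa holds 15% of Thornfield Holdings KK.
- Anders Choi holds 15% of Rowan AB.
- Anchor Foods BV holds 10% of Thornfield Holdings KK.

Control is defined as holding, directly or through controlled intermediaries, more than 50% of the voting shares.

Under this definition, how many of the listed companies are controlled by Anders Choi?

1

Anders holds 100% of Kestrel, so Anders controls Kestrel.
No other company's threshold is met.
Anders controls 1 company.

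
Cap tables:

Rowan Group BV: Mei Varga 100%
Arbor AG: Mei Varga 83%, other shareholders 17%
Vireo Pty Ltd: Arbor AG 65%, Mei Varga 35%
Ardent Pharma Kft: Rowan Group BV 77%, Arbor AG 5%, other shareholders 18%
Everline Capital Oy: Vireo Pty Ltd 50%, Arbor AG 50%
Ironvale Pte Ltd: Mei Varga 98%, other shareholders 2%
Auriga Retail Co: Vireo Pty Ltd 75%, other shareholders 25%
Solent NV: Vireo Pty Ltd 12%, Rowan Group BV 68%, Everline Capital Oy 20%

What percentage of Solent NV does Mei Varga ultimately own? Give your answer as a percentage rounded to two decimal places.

95.87%

Mei reaches Solent along 6 paths.
Via Arbor → Vireo: 83% × 65% × 12% = 6.474%.
Via Vireo: 35% × 12% = 4.2%.
Via Rowan: 100% × 68% = 68%.
Via Arbor → Vireo → Everline: 83% × 65% × 50% × 20% = 5.395%.
Via Vireo → Everline: 35% × 50% × 20% = 3.5%.
Via Arbor → Everline: 83% × 50% × 20% = 8.3%.
Total: 6.474% + 4.2% + 68% + 5.395% + 3.5% + 8.3% = 95.869%.
Rounded: 95.87%.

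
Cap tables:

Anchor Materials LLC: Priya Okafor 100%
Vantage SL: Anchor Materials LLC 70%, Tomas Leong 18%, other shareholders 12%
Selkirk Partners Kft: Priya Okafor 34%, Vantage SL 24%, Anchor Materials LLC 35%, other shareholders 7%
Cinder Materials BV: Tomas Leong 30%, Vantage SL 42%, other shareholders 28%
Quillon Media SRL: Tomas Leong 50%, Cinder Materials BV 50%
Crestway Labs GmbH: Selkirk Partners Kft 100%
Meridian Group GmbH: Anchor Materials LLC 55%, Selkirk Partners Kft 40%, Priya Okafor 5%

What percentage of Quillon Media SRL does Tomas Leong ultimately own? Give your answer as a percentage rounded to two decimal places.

Tomas reaches Quillon along 3 paths.
Direct stake: 50% = 50%.
Via Cinder: 30% × 50% = 15%.
Via Vantage → Cinder: 18% × 42% × 50% = 3.78%.
Total: 50% + 15% + 3.78% = 68.78%.

68.78%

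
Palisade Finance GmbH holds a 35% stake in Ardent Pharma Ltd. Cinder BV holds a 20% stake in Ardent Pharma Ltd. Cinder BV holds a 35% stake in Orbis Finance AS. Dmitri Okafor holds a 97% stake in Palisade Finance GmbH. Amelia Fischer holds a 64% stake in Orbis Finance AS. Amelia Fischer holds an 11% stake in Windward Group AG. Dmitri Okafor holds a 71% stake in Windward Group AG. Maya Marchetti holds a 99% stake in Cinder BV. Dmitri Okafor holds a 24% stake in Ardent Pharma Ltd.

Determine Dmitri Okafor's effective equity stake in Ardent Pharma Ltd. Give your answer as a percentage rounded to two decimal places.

57.95%

Dmitri reaches Ardent along 2 paths.
Direct stake: 24% = 24%.
Via Palisade: 97% × 35% = 33.95%.
Total: 24% + 33.95% = 57.95%.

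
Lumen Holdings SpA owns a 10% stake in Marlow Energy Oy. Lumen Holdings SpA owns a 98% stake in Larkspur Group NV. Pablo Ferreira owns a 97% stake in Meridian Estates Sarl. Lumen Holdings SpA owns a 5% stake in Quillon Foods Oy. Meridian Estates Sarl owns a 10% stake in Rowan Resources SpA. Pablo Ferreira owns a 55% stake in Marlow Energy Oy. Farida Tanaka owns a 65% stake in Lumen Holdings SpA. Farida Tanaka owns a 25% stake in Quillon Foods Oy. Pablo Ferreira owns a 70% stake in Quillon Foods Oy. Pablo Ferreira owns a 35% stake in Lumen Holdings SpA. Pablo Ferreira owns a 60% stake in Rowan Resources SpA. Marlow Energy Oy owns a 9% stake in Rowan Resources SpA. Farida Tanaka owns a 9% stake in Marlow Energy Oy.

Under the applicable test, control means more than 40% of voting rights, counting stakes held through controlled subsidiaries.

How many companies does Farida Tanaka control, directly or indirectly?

Farida holds 65% of Lumen, so Farida controls Lumen.
Lumen holds 98% of Larkspur, so Farida controls Larkspur.
No other company's threshold is met.
Farida controls 2 companies.

2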